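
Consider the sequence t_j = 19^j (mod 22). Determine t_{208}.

5

t_1 = 19,  t_2 = 9,  t_3 = 17,  t_4 = 15,  t_5 = 21,  t_6 = 3,  t_7 = 13,  t_8 = 5,  t_9 = 7,  t_{10} = 1,  t_{11} = 19.
The sequence repeats with period 10.
So t_{208} = t_{1 + ((208-1) mod 10)} = t_8 = 5.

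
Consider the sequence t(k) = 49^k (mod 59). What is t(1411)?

26

We have t(1) = 49, t(2) = 41, t(3) = 3, t(4) = 29, t(5) = 5, t(6) = 9, t(7) = 28, t(8) = 15, t(9) = 27, t(10) = 25, t(11) = 45, t(12) = 22, t(13) = 16, t(14) = 17, t(15) = 7, t(16) = 48, t(17) = 51, t(18) = 21, t(19) = 26, t(20) = 35, t(21) = 4, t(22) = 19, t(23) = 46, t(24) = 12, t(25) = 57, t(26) = 20, t(27) = 36, t(28) = 53, t(29) = 1, t(30) = 49.
The sequence repeats with period 29.
So t(1411) = t(1 + ((1411-1) mod 29)) = t(19) = 26.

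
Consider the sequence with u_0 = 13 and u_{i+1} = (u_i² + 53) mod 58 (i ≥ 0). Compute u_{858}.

29

u_0 = 13; u_1 = 48; u_2 = 37; u_3 = 30; u_4 = 25; u_5 = 40; u_6 = 29; u_7 = 24; u_8 = 49; u_9 = 18; u_{10} = 29.
Since u_{10} = u_6 = 29, the sequence is eventually periodic: after a pre-period of length 6 it cycles with period 4.
For i ≥ 6, u_i depends only on (i - 6) mod 4. (858 - 6) mod 4 = 0, so u_{858} = u_6 = 29.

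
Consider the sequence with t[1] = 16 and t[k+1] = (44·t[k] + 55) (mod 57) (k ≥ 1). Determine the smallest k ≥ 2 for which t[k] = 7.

13

We have t[1] = 16,  t[2] = 18,  t[3] = 49,  t[4] = 45,  t[5] = 40,  t[6] = 48,  t[7] = 1,  t[8] = 42,  t[9] = 22,  t[10] = 54,  t[11] = 37,  t[12] = 30,  t[13] = 7,  t[14] = 21,  t[15] = 10,  t[16] = 39,  t[17] = 4,  t[18] = 3,  t[19] = 16.
The sequence repeats with period 18.
The value 7 first appears (with k ≥ 2) at t[13].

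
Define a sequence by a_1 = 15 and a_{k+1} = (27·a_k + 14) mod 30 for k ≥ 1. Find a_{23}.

We have a_1 = 15,  a_2 = 29,  a_3 = 17,  a_4 = 23,  a_5 = 5,  a_6 = 29.
Since a_6 = a_2 = 29, the sequence is eventually periodic: after a pre-period of length 1 it cycles with period 4.
For k ≥ 2, a_k depends only on (k - 2) mod 4. (23 - 2) mod 4 = 1, so a_{23} = a_3 = 17.

17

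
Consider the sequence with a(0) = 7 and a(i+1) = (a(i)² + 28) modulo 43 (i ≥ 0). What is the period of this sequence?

a(0) = 7,  a(1) = 34,  a(2) = 23,  a(3) = 41,  a(4) = 32,  a(5) = 20,  a(6) = 41.
Since a(6) = a(3) = 41, the sequence is eventually periodic: after a pre-period of length 3 it cycles with period 3.

3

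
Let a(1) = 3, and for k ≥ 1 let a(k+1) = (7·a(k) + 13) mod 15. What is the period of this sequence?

12

We have a(1) = 3,  a(2) = 4,  a(3) = 11,  a(4) = 0,  a(5) = 13,  a(6) = 14,  a(7) = 6,  a(8) = 10,  a(9) = 8,  a(10) = 9,  a(11) = 1,  a(12) = 5,  a(13) = 3.
Since a(13) = a(1) = 3, the sequence is periodic with period 12.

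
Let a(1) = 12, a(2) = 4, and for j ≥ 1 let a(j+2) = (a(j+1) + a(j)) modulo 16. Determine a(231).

Listing terms: a(1) = 12; a(2) = 4; a(3) = 0; a(4) = 4; a(5) = 4; a(6) = 8; a(7) = 12; a(8) = 4.
Since (a(7), a(8)) = (a(1), a(2)) = (12, 4) (two consecutive terms determine the rest), the sequence is periodic with period 6.
So a(231) = a(1 + ((231-1) mod 6)) = a(3) = 0.

0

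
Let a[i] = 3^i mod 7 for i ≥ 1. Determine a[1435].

3

a[1] = 3,  a[2] = 2,  a[3] = 6,  a[4] = 4,  a[5] = 5,  a[6] = 1,  a[7] = 3.
The sequence repeats with period 6.
So a[1435] = a[1 + ((1435-1) mod 6)] = a[1] = 3.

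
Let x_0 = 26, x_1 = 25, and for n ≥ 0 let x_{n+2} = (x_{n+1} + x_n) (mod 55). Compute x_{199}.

x_0 = 26, x_1 = 25, x_2 = 51, x_3 = 21, x_4 = 17, x_5 = 38, x_6 = 0, x_7 = 38, x_8 = 38, x_9 = 21, x_{10} = 4, x_{11} = 25, x_{12} = 29, x_{13} = 54, x_{14} = 28, x_{15} = 27, x_{16} = 0, x_{17} = 27, x_{18} = 27, x_{19} = 54, x_{20} = 26, x_{21} = 25.
Since (x_{20}, x_{21}) = (x_0, x_1) = (26, 25) (two consecutive terms determine the rest), the sequence is periodic with period 20.
(199 - 0) mod 20 = 19, so x_{199} = x_{19} = 54.

54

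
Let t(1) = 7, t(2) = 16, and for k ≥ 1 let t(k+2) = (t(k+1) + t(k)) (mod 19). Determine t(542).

16

Computing terms: t(1) = 7; t(2) = 16; t(3) = 4; t(4) = 1; t(5) = 5; t(6) = 6; t(7) = 11; t(8) = 17; t(9) = 9; t(10) = 7; t(11) = 16.
Since (t(10), t(11)) = (t(1), t(2)) = (7, 16) (two consecutive terms determine the rest), the sequence is periodic with period 9.
(542 - 1) mod 9 = 1, so t(542) = t(2) = 16.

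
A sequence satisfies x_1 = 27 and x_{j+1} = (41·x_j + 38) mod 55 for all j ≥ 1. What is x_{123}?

13

Listing terms: x_1 = 27; x_2 = 45; x_3 = 13; x_4 = 21; x_5 = 19; x_6 = 47; x_7 = 40; x_8 = 28; x_9 = 31; x_{10} = 44; x_{11} = 27.
The sequence repeats with period 10.
(123 - 1) mod 10 = 2, so x_{123} = x_3 = 13.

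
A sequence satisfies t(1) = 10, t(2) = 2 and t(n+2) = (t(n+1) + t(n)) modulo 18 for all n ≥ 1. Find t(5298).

14

t(1) = 10,  t(2) = 2,  t(3) = 12,  t(4) = 14,  t(5) = 8,  t(6) = 4,  t(7) = 12,  t(8) = 16,  t(9) = 10,  t(10) = 8,  t(11) = 0,  t(12) = 8,  t(13) = 8,  t(14) = 16,  t(15) = 6,  t(16) = 4,  t(17) = 10,  t(18) = 14,  t(19) = 6,  t(20) = 2,  t(21) = 8,  t(22) = 10,  t(23) = 0,  t(24) = 10,  t(25) = 10,  t(26) = 2.
Since (t(25), t(26)) = (t(1), t(2)) = (10, 2) (two consecutive terms determine the rest), the sequence is periodic with period 24.
(5298 - 1) mod 24 = 17, so t(5298) = t(18) = 14.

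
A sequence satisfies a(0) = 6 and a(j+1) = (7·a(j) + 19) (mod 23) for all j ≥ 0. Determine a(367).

Computing terms: a(0) = 6,  a(1) = 15,  a(2) = 9,  a(3) = 13,  a(4) = 18,  a(5) = 7,  a(6) = 22,  a(7) = 12,  a(8) = 11,  a(9) = 4,  a(10) = 1,  a(11) = 3,  a(12) = 17,  a(13) = 0,  a(14) = 19,  a(15) = 14,  a(16) = 2,  a(17) = 10,  a(18) = 20,  a(19) = 21,  a(20) = 5,  a(21) = 8,  a(22) = 6.
The sequence repeats with period 22.
So a(367) = a(0 + ((367-0) mod 22)) = a(15) = 14.

14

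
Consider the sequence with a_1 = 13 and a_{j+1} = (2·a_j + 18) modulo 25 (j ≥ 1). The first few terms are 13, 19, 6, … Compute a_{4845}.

a_1 = 13, a_2 = 19, a_3 = 6, a_4 = 5, a_5 = 3, a_6 = 24, a_7 = 16, a_8 = 0, a_9 = 18, a_{10} = 4, a_{11} = 1, a_{12} = 20, a_{13} = 8, a_{14} = 9, a_{15} = 11, a_{16} = 15, a_{17} = 23, a_{18} = 14, a_{19} = 21, a_{20} = 10, a_{21} = 13.
Since a_{21} = a_1 = 13, the sequence is periodic with period 20.
(4845 - 1) mod 20 = 4, so a_{4845} = a_5 = 3.

3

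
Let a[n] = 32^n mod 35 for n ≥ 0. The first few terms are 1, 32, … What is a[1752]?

1

Listing terms: a[0] = 1, a[1] = 32, a[2] = 9, a[3] = 8, a[4] = 11, a[5] = 2, a[6] = 29, a[7] = 18, a[8] = 16, a[9] = 22, a[10] = 4, a[11] = 23, a[12] = 1.
Since a[12] = a[0] = 1, the sequence is periodic with period 12.
So a[1752] = a[0 + ((1752-0) mod 12)] = a[0] = 1.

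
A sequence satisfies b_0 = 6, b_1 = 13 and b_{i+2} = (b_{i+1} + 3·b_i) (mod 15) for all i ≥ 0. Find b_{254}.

4

Listing terms: b_0 = 6,  b_1 = 13,  b_2 = 1,  b_3 = 10,  b_4 = 13,  b_5 = 13,  b_6 = 7,  b_7 = 1,  b_8 = 7,  b_9 = 10,  b_{10} = 1,  b_{11} = 1,  b_{12} = 4,  b_{13} = 7,  b_{14} = 4,  b_{15} = 10,  b_{16} = 7,  b_{17} = 7,  b_{18} = 13,  b_{19} = 4,  b_{20} = 13,  b_{21} = 10,  b_{22} = 4,  b_{23} = 4,  b_{24} = 1,  b_{25} = 13,  b_{26} = 1.
Since (b_{25}, b_{26}) = (b_1, b_2) = (13, 1) (two consecutive terms determine the rest), the sequence is eventually periodic: after a pre-period of length 1 it cycles with period 24.
For i ≥ 1, b_i depends only on (i - 1) mod 24. (254 - 1) mod 24 = 13, so b_{254} = b_{14} = 4.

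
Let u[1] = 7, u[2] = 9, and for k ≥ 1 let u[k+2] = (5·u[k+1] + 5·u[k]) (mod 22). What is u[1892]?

Computing terms: u[1] = 7; u[2] = 9; u[3] = 14; u[4] = 5; u[5] = 7; u[6] = 16; u[7] = 5; u[8] = 17; u[9] = 0; u[10] = 19; u[11] = 7; u[12] = 20; u[13] = 3; u[14] = 5; u[15] = 18; u[16] = 5; u[17] = 5; u[18] = 6; u[19] = 11; u[20] = 19; u[21] = 18; u[22] = 9; u[23] = 3; u[24] = 16; u[25] = 7; u[26] = 5; u[27] = 16; u[28] = 17; u[29] = 11; u[30] = 8; u[31] = 7; u[32] = 9.
The sequence repeats with period 30.
(1892 - 1) mod 30 = 1, so u[1892] = u[2] = 9.

9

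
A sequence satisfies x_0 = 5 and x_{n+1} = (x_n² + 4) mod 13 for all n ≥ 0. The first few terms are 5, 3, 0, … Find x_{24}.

5

Computing terms: x_0 = 5; x_1 = 3; x_2 = 0; x_3 = 4; x_4 = 7; x_5 = 1; x_6 = 5.
Since x_6 = x_0 = 5, the sequence is periodic with period 6.
(24 - 0) mod 6 = 0, so x_{24} = x_0 = 5.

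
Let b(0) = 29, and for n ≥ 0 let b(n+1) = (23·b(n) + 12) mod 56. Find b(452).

Computing terms: b(0) = 29, b(1) = 7, b(2) = 5, b(3) = 15, b(4) = 21, b(5) = 47, b(6) = 29.
The sequence repeats with period 6.
So b(452) = b(0 + ((452-0) mod 6)) = b(2) = 5.

5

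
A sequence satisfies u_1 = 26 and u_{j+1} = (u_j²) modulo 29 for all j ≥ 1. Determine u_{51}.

Listing terms: u_1 = 26; u_2 = 9; u_3 = 23; u_4 = 7; u_5 = 20; u_6 = 23.
Since u_6 = u_3 = 23, the sequence is eventually periodic: after a pre-period of length 2 it cycles with period 3.
For j ≥ 3, u_j depends only on (j - 3) mod 3. (51 - 3) mod 3 = 0, so u_{51} = u_3 = 23.

23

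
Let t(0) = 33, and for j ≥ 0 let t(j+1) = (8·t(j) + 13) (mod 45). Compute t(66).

24

We have t(0) = 33; t(1) = 7; t(2) = 24; t(3) = 25; t(4) = 33.
Since t(4) = t(0) = 33, the sequence is periodic with period 4.
(66 - 0) mod 4 = 2, so t(66) = t(2) = 24.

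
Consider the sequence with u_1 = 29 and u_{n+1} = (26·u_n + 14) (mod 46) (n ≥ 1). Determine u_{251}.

2

Computing terms: u_1 = 29, u_2 = 32, u_3 = 18, u_4 = 22, u_5 = 34, u_6 = 24, u_7 = 40, u_8 = 42, u_9 = 2, u_{10} = 20, u_{11} = 28, u_{12} = 6, u_{13} = 32.
Since u_{13} = u_2 = 32, the sequence is eventually periodic: after a pre-period of length 1 it cycles with period 11.
For n ≥ 2, u_n depends only on (n - 2) mod 11. (251 - 2) mod 11 = 7, so u_{251} = u_9 = 2.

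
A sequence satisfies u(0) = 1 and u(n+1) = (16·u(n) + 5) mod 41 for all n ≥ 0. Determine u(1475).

1

Listing terms: u(0) = 1, u(1) = 21, u(2) = 13, u(3) = 8, u(4) = 10, u(5) = 1.
The sequence repeats with period 5.
So u(1475) = u(0 + ((1475-0) mod 5)) = u(0) = 1.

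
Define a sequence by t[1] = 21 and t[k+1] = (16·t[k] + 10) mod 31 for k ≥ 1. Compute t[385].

22

We have t[1] = 21, t[2] = 5, t[3] = 28, t[4] = 24, t[5] = 22, t[6] = 21.
The sequence repeats with period 5.
(385 - 1) mod 5 = 4, so t[385] = t[5] = 22.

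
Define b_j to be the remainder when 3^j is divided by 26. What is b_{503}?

9

Listing terms: b_0 = 1,  b_1 = 3,  b_2 = 9,  b_3 = 1.
Since b_3 = b_0 = 1, the sequence is periodic with period 3.
So b_{503} = b_{0 + ((503-0) mod 3)} = b_2 = 9.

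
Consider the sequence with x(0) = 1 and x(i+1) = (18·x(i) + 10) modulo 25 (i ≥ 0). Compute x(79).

Computing terms: x(0) = 1,  x(1) = 3,  x(2) = 14,  x(3) = 12,  x(4) = 1.
The sequence repeats with period 4.
(79 - 0) mod 4 = 3, so x(79) = x(3) = 12.

12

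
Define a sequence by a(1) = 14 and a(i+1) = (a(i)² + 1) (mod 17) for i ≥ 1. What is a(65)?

We have a(1) = 14, a(2) = 10, a(3) = 16, a(4) = 2, a(5) = 5, a(6) = 9, a(7) = 14.
The sequence repeats with period 6.
So a(65) = a(1 + ((65-1) mod 6)) = a(5) = 5.

5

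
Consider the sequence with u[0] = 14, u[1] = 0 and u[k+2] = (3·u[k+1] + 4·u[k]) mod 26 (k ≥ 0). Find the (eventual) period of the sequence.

6

We have u[0] = 14,  u[1] = 0,  u[2] = 4,  u[3] = 12,  u[4] = 0,  u[5] = 22,  u[6] = 14,  u[7] = 0.
Since (u[6], u[7]) = (u[0], u[1]) = (14, 0) (two consecutive terms determine the rest), the sequence is periodic with period 6.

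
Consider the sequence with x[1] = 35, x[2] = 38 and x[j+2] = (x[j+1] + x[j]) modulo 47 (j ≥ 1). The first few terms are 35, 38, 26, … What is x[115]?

21

Computing terms: x[1] = 35, x[2] = 38, x[3] = 26, x[4] = 17, x[5] = 43, x[6] = 13, x[7] = 9, x[8] = 22, x[9] = 31, x[10] = 6, x[11] = 37, x[12] = 43, x[13] = 33, x[14] = 29, x[15] = 15, x[16] = 44, x[17] = 12, x[18] = 9, x[19] = 21, x[20] = 30, x[21] = 4, x[22] = 34, x[23] = 38, x[24] = 25, x[25] = 16, x[26] = 41, x[27] = 10, x[28] = 4, x[29] = 14, x[30] = 18, x[31] = 32, x[32] = 3, x[33] = 35, x[34] = 38.
Since (x[33], x[34]) = (x[1], x[2]) = (35, 38) (two consecutive terms determine the rest), the sequence is periodic with period 32.
(115 - 1) mod 32 = 18, so x[115] = x[19] = 21.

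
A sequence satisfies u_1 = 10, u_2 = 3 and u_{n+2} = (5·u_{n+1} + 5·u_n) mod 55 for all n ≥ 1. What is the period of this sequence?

10

u_1 = 10, u_2 = 3, u_3 = 10, u_4 = 10, u_5 = 45, u_6 = 0, u_7 = 5, u_8 = 25, u_9 = 40, u_{10} = 50, u_{11} = 10, u_{12} = 25, u_{13} = 10, u_{14} = 10.
Since (u_{13}, u_{14}) = (u_3, u_4) = (10, 10) (two consecutive terms determine the rest), the sequence is eventually periodic: after a pre-period of length 2 it cycles with period 10.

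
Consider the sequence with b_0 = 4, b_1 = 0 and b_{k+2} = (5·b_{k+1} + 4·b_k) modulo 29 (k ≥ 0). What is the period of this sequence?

21

Computing terms: b_0 = 4; b_1 = 0; b_2 = 16; b_3 = 22; b_4 = 0; b_5 = 1; b_6 = 5; b_7 = 0; b_8 = 20; b_9 = 13; b_{10} = 0; b_{11} = 23; b_{12} = 28; b_{13} = 0; b_{14} = 25; b_{15} = 9; b_{16} = 0; b_{17} = 7; b_{18} = 6; b_{19} = 0; b_{20} = 24; b_{21} = 4; b_{22} = 0.
Since (b_{21}, b_{22}) = (b_0, b_1) = (4, 0) (two consecutive terms determine the rest), the sequence is periodic with period 21.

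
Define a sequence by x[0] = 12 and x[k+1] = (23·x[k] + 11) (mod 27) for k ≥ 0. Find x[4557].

Computing terms: x[0] = 12; x[1] = 17; x[2] = 24; x[3] = 23; x[4] = 0; x[5] = 11; x[6] = 21; x[7] = 8; x[8] = 6; x[9] = 14; x[10] = 9; x[11] = 2; x[12] = 3; x[13] = 26; x[14] = 15; x[15] = 5; x[16] = 18; x[17] = 20; x[18] = 12.
Since x[18] = x[0] = 12, the sequence is periodic with period 18.
So x[4557] = x[0 + ((4557-0) mod 18)] = x[3] = 23.

23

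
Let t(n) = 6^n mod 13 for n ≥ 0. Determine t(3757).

6

t(0) = 1,  t(1) = 6,  t(2) = 10,  t(3) = 8,  t(4) = 9,  t(5) = 2,  t(6) = 12,  t(7) = 7,  t(8) = 3,  t(9) = 5,  t(10) = 4,  t(11) = 11,  t(12) = 1.
Since t(12) = t(0) = 1, the sequence is periodic with period 12.
(3757 - 0) mod 12 = 1, so t(3757) = t(1) = 6.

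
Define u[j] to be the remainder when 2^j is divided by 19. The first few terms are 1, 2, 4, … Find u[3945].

Computing terms: u[0] = 1, u[1] = 2, u[2] = 4, u[3] = 8, u[4] = 16, u[5] = 13, u[6] = 7, u[7] = 14, u[8] = 9, u[9] = 18, u[10] = 17, u[11] = 15, u[12] = 11, u[13] = 3, u[14] = 6, u[15] = 12, u[16] = 5, u[17] = 10, u[18] = 1.
The sequence repeats with period 18.
So u[3945] = u[0 + ((3945-0) mod 18)] = u[3] = 8.

8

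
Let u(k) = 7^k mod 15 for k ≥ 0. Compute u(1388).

u(0) = 1, u(1) = 7, u(2) = 4, u(3) = 13, u(4) = 1.
Since u(4) = u(0) = 1, the sequence is periodic with period 4.
So u(1388) = u(0 + ((1388-0) mod 4)) = u(0) = 1.

1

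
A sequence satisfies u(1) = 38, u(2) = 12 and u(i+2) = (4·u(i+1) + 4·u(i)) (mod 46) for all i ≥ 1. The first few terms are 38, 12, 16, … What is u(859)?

u(1) = 38, u(2) = 12, u(3) = 16, u(4) = 20, u(5) = 6, u(6) = 12, u(7) = 26, u(8) = 14, u(9) = 22, u(10) = 6, u(11) = 20, u(12) = 12, u(13) = 36, u(14) = 8, u(15) = 38, u(16) = 0, u(17) = 14, u(18) = 10, u(19) = 4, u(20) = 10, u(21) = 10, u(22) = 34, u(23) = 38, u(24) = 12.
The sequence repeats with period 22.
So u(859) = u(1 + ((859-1) mod 22)) = u(1) = 38.

38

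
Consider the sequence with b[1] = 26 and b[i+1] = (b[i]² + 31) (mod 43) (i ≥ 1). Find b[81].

26

Listing terms: b[1] = 26,  b[2] = 19,  b[3] = 5,  b[4] = 13,  b[5] = 28,  b[6] = 41,  b[7] = 35,  b[8] = 9,  b[9] = 26.
The sequence repeats with period 8.
So b[81] = b[1 + ((81-1) mod 8)] = b[1] = 26.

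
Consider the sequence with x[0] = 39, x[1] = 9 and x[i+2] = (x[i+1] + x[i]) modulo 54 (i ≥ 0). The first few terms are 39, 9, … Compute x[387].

Listing terms: x[0] = 39, x[1] = 9, x[2] = 48, x[3] = 3, x[4] = 51, x[5] = 0, x[6] = 51, x[7] = 51, x[8] = 48, x[9] = 45, x[10] = 39, x[11] = 30, x[12] = 15, x[13] = 45, x[14] = 6, x[15] = 51, x[16] = 3, x[17] = 0, x[18] = 3, x[19] = 3, x[20] = 6, x[21] = 9, x[22] = 15, x[23] = 24, x[24] = 39, x[25] = 9.
Since (x[24], x[25]) = (x[0], x[1]) = (39, 9) (two consecutive terms determine the rest), the sequence is periodic with period 24.
(387 - 0) mod 24 = 3, so x[387] = x[3] = 3.

3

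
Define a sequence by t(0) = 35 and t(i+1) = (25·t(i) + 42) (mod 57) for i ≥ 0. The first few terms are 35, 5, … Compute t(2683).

We have t(0) = 35; t(1) = 5; t(2) = 53; t(3) = 56; t(4) = 17; t(5) = 11; t(6) = 32; t(7) = 44; t(8) = 2; t(9) = 35.
The sequence repeats with period 9.
So t(2683) = t(0 + ((2683-0) mod 9)) = t(1) = 5.

5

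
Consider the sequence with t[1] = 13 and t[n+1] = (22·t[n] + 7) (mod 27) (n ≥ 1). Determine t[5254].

We have t[1] = 13, t[2] = 23, t[3] = 0, t[4] = 7, t[5] = 26, t[6] = 12, t[7] = 1, t[8] = 2, t[9] = 24, t[10] = 22, t[11] = 5, t[12] = 9, t[13] = 16, t[14] = 8, t[15] = 21, t[16] = 10, t[17] = 11, t[18] = 6, t[19] = 4, t[20] = 14, t[21] = 18, t[22] = 25, t[23] = 17, t[24] = 3, t[25] = 19, t[26] = 20, t[27] = 15, t[28] = 13.
Since t[28] = t[1] = 13, the sequence is periodic with period 27.
So t[5254] = t[1 + ((5254-1) mod 27)] = t[16] = 10.

10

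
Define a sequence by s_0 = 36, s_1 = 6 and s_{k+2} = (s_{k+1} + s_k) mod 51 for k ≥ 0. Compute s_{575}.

We have s_0 = 36,  s_1 = 6,  s_2 = 42,  s_3 = 48,  s_4 = 39,  s_5 = 36,  s_6 = 24,  s_7 = 9,  s_8 = 33,  s_9 = 42,  s_{10} = 24,  s_{11} = 15,  s_{12} = 39,  s_{13} = 3,  s_{14} = 42,  s_{15} = 45,  s_{16} = 36,  s_{17} = 30,  s_{18} = 15,  s_{19} = 45,  s_{20} = 9,  s_{21} = 3,  s_{22} = 12,  s_{23} = 15,  s_{24} = 27,  s_{25} = 42,  s_{26} = 18,  s_{27} = 9,  s_{28} = 27,  s_{29} = 36,  s_{30} = 12,  s_{31} = 48,  s_{32} = 9,  s_{33} = 6,  s_{34} = 15,  s_{35} = 21,  s_{36} = 36,  s_{37} = 6.
The sequence repeats with period 36.
So s_{575} = s_{0 + ((575-0) mod 36)} = s_{35} = 21.

21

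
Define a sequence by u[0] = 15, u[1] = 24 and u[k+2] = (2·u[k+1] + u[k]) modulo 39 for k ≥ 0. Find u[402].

Listing terms: u[0] = 15,  u[1] = 24,  u[2] = 24,  u[3] = 33,  u[4] = 12,  u[5] = 18,  u[6] = 9,  u[7] = 36,  u[8] = 3,  u[9] = 3,  u[10] = 9,  u[11] = 21,  u[12] = 12,  u[13] = 6,  u[14] = 24,  u[15] = 15,  u[16] = 15,  u[17] = 6,  u[18] = 27,  u[19] = 21,  u[20] = 30,  u[21] = 3,  u[22] = 36,  u[23] = 36,  u[24] = 30,  u[25] = 18,  u[26] = 27,  u[27] = 33,  u[28] = 15,  u[29] = 24.
The sequence repeats with period 28.
So u[402] = u[0 + ((402-0) mod 28)] = u[10] = 9.

9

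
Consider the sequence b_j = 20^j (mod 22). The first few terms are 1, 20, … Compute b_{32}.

4

b_0 = 1,  b_1 = 20,  b_2 = 4,  b_3 = 14,  b_4 = 16,  b_5 = 12,  b_6 = 20.
Since b_6 = b_1 = 20, the sequence is eventually periodic: after a pre-period of length 1 it cycles with period 5.
For j ≥ 1, b_j depends only on (j - 1) mod 5. (32 - 1) mod 5 = 1, so b_{32} = b_2 = 4.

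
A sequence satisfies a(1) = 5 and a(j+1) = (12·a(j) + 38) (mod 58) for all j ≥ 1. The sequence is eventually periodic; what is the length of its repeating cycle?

Listing terms: a(1) = 5,  a(2) = 40,  a(3) = 54,  a(4) = 48,  a(5) = 34,  a(6) = 40.
Since a(6) = a(2) = 40, the sequence is eventually periodic: after a pre-period of length 1 it cycles with period 4.

4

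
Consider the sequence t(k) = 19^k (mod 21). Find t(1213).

Computing terms: t(1) = 19,  t(2) = 4,  t(3) = 13,  t(4) = 16,  t(5) = 10,  t(6) = 1,  t(7) = 19.
The sequence repeats with period 6.
So t(1213) = t(1 + ((1213-1) mod 6)) = t(1) = 19.

19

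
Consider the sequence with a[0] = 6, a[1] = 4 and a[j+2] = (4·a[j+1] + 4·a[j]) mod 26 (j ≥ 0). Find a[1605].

Computing terms: a[0] = 6, a[1] = 4, a[2] = 14, a[3] = 20, a[4] = 6, a[5] = 0, a[6] = 24, a[7] = 18, a[8] = 12, a[9] = 16, a[10] = 8, a[11] = 18, a[12] = 0, a[13] = 20, a[14] = 2, a[15] = 10, a[16] = 22, a[17] = 24, a[18] = 2, a[19] = 0, a[20] = 8, a[21] = 6, a[22] = 4.
The sequence repeats with period 21.
(1605 - 0) mod 21 = 9, so a[1605] = a[9] = 16.

16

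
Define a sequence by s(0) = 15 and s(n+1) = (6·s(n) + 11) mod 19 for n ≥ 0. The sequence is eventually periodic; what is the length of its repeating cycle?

Listing terms: s(0) = 15, s(1) = 6, s(2) = 9, s(3) = 8, s(4) = 2, s(5) = 4, s(6) = 16, s(7) = 12, s(8) = 7, s(9) = 15.
The sequence repeats with period 9.

9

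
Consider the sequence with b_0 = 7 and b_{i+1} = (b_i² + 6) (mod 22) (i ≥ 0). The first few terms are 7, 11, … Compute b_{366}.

11

b_0 = 7,  b_1 = 11,  b_2 = 17,  b_3 = 9,  b_4 = 21,  b_5 = 7.
The sequence repeats with period 5.
So b_{366} = b_{0 + ((366-0) mod 5)} = b_1 = 11.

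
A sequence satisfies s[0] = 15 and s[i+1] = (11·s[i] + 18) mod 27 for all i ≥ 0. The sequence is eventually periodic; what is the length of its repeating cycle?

6

s[0] = 15,  s[1] = 21,  s[2] = 6,  s[3] = 3,  s[4] = 24,  s[5] = 12,  s[6] = 15.
The sequence repeats with period 6.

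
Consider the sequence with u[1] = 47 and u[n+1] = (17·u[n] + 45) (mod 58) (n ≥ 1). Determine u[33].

Computing terms: u[1] = 47,  u[2] = 32,  u[3] = 9,  u[4] = 24,  u[5] = 47.
The sequence repeats with period 4.
(33 - 1) mod 4 = 0, so u[33] = u[1] = 47.

47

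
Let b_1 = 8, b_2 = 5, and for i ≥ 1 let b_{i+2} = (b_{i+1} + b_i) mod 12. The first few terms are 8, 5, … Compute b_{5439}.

5

b_1 = 8, b_2 = 5, b_3 = 1, b_4 = 6, b_5 = 7, b_6 = 1, b_7 = 8, b_8 = 9, b_9 = 5, b_{10} = 2, b_{11} = 7, b_{12} = 9, b_{13} = 4, b_{14} = 1, b_{15} = 5, b_{16} = 6, b_{17} = 11, b_{18} = 5, b_{19} = 4, b_{20} = 9, b_{21} = 1, b_{22} = 10, b_{23} = 11, b_{24} = 9, b_{25} = 8, b_{26} = 5.
Since (b_{25}, b_{26}) = (b_1, b_2) = (8, 5) (two consecutive terms determine the rest), the sequence is periodic with period 24.
So b_{5439} = b_{1 + ((5439-1) mod 24)} = b_{15} = 5.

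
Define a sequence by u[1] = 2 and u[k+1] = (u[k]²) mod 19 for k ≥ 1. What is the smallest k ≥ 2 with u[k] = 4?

Computing terms: u[1] = 2; u[2] = 4; u[3] = 16; u[4] = 9; u[5] = 5; u[6] = 6; u[7] = 17; u[8] = 4.
Since u[8] = u[2] = 4, the sequence is eventually periodic: after a pre-period of length 1 it cycles with period 6.
The value 4 first appears (with k ≥ 2) at u[2].

2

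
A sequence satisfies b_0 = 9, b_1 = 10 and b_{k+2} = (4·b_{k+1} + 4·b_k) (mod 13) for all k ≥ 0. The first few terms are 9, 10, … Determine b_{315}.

b_0 = 9,  b_1 = 10,  b_2 = 11,  b_3 = 6,  b_4 = 3,  b_5 = 10,  b_6 = 0,  b_7 = 1,  b_8 = 4,  b_9 = 7,  b_{10} = 5,  b_{11} = 9,  b_{12} = 4,  b_{13} = 0,  b_{14} = 3,  b_{15} = 12,  b_{16} = 8,  b_{17} = 2,  b_{18} = 1,  b_{19} = 12,  b_{20} = 0,  b_{21} = 9,  b_{22} = 10.
Since (b_{21}, b_{22}) = (b_0, b_1) = (9, 10) (two consecutive terms determine the rest), the sequence is periodic with period 21.
(315 - 0) mod 21 = 0, so b_{315} = b_0 = 9.

9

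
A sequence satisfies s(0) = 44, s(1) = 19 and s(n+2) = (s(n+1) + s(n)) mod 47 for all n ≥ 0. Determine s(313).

Listing terms: s(0) = 44; s(1) = 19; s(2) = 16; s(3) = 35; s(4) = 4; s(5) = 39; s(6) = 43; s(7) = 35; s(8) = 31; s(9) = 19; s(10) = 3; s(11) = 22; s(12) = 25; s(13) = 0; s(14) = 25; s(15) = 25; s(16) = 3; s(17) = 28; s(18) = 31; s(19) = 12; s(20) = 43; s(21) = 8; s(22) = 4; s(23) = 12; s(24) = 16; s(25) = 28; s(26) = 44; s(27) = 25; s(28) = 22; s(29) = 0; s(30) = 22; s(31) = 22; s(32) = 44; s(33) = 19.
The sequence repeats with period 32.
So s(313) = s(0 + ((313-0) mod 32)) = s(25) = 28.

28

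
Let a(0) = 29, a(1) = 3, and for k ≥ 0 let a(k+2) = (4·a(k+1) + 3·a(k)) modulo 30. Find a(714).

27

We have a(0) = 29,  a(1) = 3,  a(2) = 9,  a(3) = 15,  a(4) = 27,  a(5) = 3,  a(6) = 3,  a(7) = 21,  a(8) = 3,  a(9) = 15,  a(10) = 9,  a(11) = 21,  a(12) = 21,  a(13) = 27,  a(14) = 21,  a(15) = 15,  a(16) = 3,  a(17) = 27,  a(18) = 27,  a(19) = 9,  a(20) = 27,  a(21) = 15,  a(22) = 21,  a(23) = 9,  a(24) = 9,  a(25) = 3,  a(26) = 9.
Since (a(25), a(26)) = (a(1), a(2)) = (3, 9) (two consecutive terms determine the rest), the sequence is eventually periodic: after a pre-period of length 1 it cycles with period 24.
For k ≥ 1, a(k) depends only on (k - 1) mod 24. (714 - 1) mod 24 = 17, so a(714) = a(18) = 27.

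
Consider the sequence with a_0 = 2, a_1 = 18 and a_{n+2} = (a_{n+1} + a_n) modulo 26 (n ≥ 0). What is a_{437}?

14

Computing terms: a_0 = 2,  a_1 = 18,  a_2 = 20,  a_3 = 12,  a_4 = 6,  a_5 = 18,  a_6 = 24,  a_7 = 16,  a_8 = 14,  a_9 = 4,  a_{10} = 18,  a_{11} = 22,  a_{12} = 14,  a_{13} = 10,  a_{14} = 24,  a_{15} = 8,  a_{16} = 6,  a_{17} = 14,  a_{18} = 20,  a_{19} = 8,  a_{20} = 2,  a_{21} = 10,  a_{22} = 12,  a_{23} = 22,  a_{24} = 8,  a_{25} = 4,  a_{26} = 12,  a_{27} = 16,  a_{28} = 2,  a_{29} = 18.
The sequence repeats with period 28.
So a_{437} = a_{0 + ((437-0) mod 28)} = a_{17} = 14.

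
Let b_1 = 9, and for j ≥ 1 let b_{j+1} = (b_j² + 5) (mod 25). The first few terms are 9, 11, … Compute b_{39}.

Computing terms: b_1 = 9; b_2 = 11; b_3 = 1; b_4 = 6; b_5 = 16; b_6 = 11.
Since b_6 = b_2 = 11, the sequence is eventually periodic: after a pre-period of length 1 it cycles with period 4.
For j ≥ 2, b_j depends only on (j - 2) mod 4. (39 - 2) mod 4 = 1, so b_{39} = b_3 = 1.

1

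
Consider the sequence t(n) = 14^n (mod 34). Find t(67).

Computing terms: t(0) = 1; t(1) = 14; t(2) = 26; t(3) = 24; t(4) = 30; t(5) = 12; t(6) = 32; t(7) = 6; t(8) = 16; t(9) = 20; t(10) = 8; t(11) = 10; t(12) = 4; t(13) = 22; t(14) = 2; t(15) = 28; t(16) = 18; t(17) = 14.
Since t(17) = t(1) = 14, the sequence is eventually periodic: after a pre-period of length 1 it cycles with period 16.
For n ≥ 1, t(n) depends only on (n - 1) mod 16. (67 - 1) mod 16 = 2, so t(67) = t(3) = 24.

24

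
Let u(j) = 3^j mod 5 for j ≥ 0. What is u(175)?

2

Listing terms: u(0) = 1; u(1) = 3; u(2) = 4; u(3) = 2; u(4) = 1.
Since u(4) = u(0) = 1, the sequence is periodic with period 4.
So u(175) = u(0 + ((175-0) mod 4)) = u(3) = 2.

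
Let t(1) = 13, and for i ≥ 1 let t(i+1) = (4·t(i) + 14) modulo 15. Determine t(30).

11

Computing terms: t(1) = 13, t(2) = 6, t(3) = 8, t(4) = 1, t(5) = 3, t(6) = 11, t(7) = 13.
Since t(7) = t(1) = 13, the sequence is periodic with period 6.
So t(30) = t(1 + ((30-1) mod 6)) = t(6) = 11.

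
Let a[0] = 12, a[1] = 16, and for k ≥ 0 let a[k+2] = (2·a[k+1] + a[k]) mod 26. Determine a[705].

We have a[0] = 12; a[1] = 16; a[2] = 18; a[3] = 0; a[4] = 18; a[5] = 10; a[6] = 12; a[7] = 8; a[8] = 2; a[9] = 12; a[10] = 0; a[11] = 12; a[12] = 24; a[13] = 8; a[14] = 14; a[15] = 10; a[16] = 8; a[17] = 0; a[18] = 8; a[19] = 16; a[20] = 14; a[21] = 18; a[22] = 24; a[23] = 14; a[24] = 0; a[25] = 14; a[26] = 2; a[27] = 18; a[28] = 12; a[29] = 16.
The sequence repeats with period 28.
(705 - 0) mod 28 = 5, so a[705] = a[5] = 10.

10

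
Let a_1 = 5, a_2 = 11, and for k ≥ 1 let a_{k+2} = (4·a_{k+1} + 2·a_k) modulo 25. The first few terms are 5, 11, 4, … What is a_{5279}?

24

Listing terms: a_1 = 5,  a_2 = 11,  a_3 = 4,  a_4 = 13,  a_5 = 10,  a_6 = 16,  a_7 = 9,  a_8 = 18,  a_9 = 15,  a_{10} = 21,  a_{11} = 14,  a_{12} = 23,  a_{13} = 20,  a_{14} = 1,  a_{15} = 19,  a_{16} = 3,  a_{17} = 0,  a_{18} = 6,  a_{19} = 24,  a_{20} = 8,  a_{21} = 5,  a_{22} = 11.
The sequence repeats with period 20.
(5279 - 1) mod 20 = 18, so a_{5279} = a_{19} = 24.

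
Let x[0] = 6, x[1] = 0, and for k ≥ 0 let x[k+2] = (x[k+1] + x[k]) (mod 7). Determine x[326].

2

Listing terms: x[0] = 6,  x[1] = 0,  x[2] = 6,  x[3] = 6,  x[4] = 5,  x[5] = 4,  x[6] = 2,  x[7] = 6,  x[8] = 1,  x[9] = 0,  x[10] = 1,  x[11] = 1,  x[12] = 2,  x[13] = 3,  x[14] = 5,  x[15] = 1,  x[16] = 6,  x[17] = 0.
The sequence repeats with period 16.
(326 - 0) mod 16 = 6, so x[326] = x[6] = 2.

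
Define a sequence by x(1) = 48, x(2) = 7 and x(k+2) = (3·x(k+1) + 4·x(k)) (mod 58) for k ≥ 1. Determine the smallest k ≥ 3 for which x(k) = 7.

16

Listing terms: x(1) = 48, x(2) = 7, x(3) = 39, x(4) = 29, x(5) = 11, x(6) = 33, x(7) = 27, x(8) = 39, x(9) = 51, x(10) = 19, x(11) = 29, x(12) = 47, x(13) = 25, x(14) = 31, x(15) = 19, x(16) = 7, x(17) = 39.
Since (x(16), x(17)) = (x(2), x(3)) = (7, 39) (two consecutive terms determine the rest), the sequence is eventually periodic: after a pre-period of length 1 it cycles with period 14.
The value 7 next appears (with k ≥ 3) at x(16).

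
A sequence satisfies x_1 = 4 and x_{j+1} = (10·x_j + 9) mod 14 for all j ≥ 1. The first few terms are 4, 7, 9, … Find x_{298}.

Computing terms: x_1 = 4; x_2 = 7; x_3 = 9; x_4 = 1; x_5 = 5; x_6 = 3; x_7 = 11; x_8 = 7.
Since x_8 = x_2 = 7, the sequence is eventually periodic: after a pre-period of length 1 it cycles with period 6.
For j ≥ 2, x_j depends only on (j - 2) mod 6. (298 - 2) mod 6 = 2, so x_{298} = x_4 = 1.

1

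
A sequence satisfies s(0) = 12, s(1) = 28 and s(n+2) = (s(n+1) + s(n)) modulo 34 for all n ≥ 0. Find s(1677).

We have s(0) = 12,  s(1) = 28,  s(2) = 6,  s(3) = 0,  s(4) = 6,  s(5) = 6,  s(6) = 12,  s(7) = 18,  s(8) = 30,  s(9) = 14,  s(10) = 10,  s(11) = 24,  s(12) = 0,  s(13) = 24,  s(14) = 24,  s(15) = 14,  s(16) = 4,  s(17) = 18,  s(18) = 22,  s(19) = 6,  s(20) = 28,  s(21) = 0,  s(22) = 28,  s(23) = 28,  s(24) = 22,  s(25) = 16,  s(26) = 4,  s(27) = 20,  s(28) = 24,  s(29) = 10,  s(30) = 0,  s(31) = 10,  s(32) = 10,  s(33) = 20,  s(34) = 30,  s(35) = 16,  s(36) = 12,  s(37) = 28.
Since (s(36), s(37)) = (s(0), s(1)) = (12, 28) (two consecutive terms determine the rest), the sequence is periodic with period 36.
(1677 - 0) mod 36 = 21, so s(1677) = s(21) = 0.

0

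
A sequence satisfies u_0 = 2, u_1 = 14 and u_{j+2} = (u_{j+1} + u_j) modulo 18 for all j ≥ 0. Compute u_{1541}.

Listing terms: u_0 = 2, u_1 = 14, u_2 = 16, u_3 = 12, u_4 = 10, u_5 = 4, u_6 = 14, u_7 = 0, u_8 = 14, u_9 = 14, u_{10} = 10, u_{11} = 6, u_{12} = 16, u_{13} = 4, u_{14} = 2, u_{15} = 6, u_{16} = 8, u_{17} = 14, u_{18} = 4, u_{19} = 0, u_{20} = 4, u_{21} = 4, u_{22} = 8, u_{23} = 12, u_{24} = 2, u_{25} = 14.
The sequence repeats with period 24.
(1541 - 0) mod 24 = 5, so u_{1541} = u_5 = 4.

4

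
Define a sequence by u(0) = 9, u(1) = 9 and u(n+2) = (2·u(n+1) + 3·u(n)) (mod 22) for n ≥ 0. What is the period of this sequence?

We have u(0) = 9, u(1) = 9, u(2) = 1, u(3) = 7, u(4) = 17, u(5) = 11, u(6) = 7, u(7) = 3, u(8) = 5, u(9) = 19, u(10) = 9, u(11) = 9.
Since (u(10), u(11)) = (u(0), u(1)) = (9, 9) (two consecutive terms determine the rest), the sequence is periodic with period 10.

10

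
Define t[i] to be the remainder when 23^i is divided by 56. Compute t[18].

1

Listing terms: t[0] = 1; t[1] = 23; t[2] = 25; t[3] = 15; t[4] = 9; t[5] = 39; t[6] = 1.
Since t[6] = t[0] = 1, the sequence is periodic with period 6.
(18 - 0) mod 6 = 0, so t[18] = t[0] = 1.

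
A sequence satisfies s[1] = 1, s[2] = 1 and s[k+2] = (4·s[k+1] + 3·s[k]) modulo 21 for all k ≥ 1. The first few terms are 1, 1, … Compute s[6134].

Computing terms: s[1] = 1,  s[2] = 1,  s[3] = 7,  s[4] = 10,  s[5] = 19,  s[6] = 1,  s[7] = 19,  s[8] = 16,  s[9] = 16,  s[10] = 7,  s[11] = 13,  s[12] = 10,  s[13] = 16,  s[14] = 10,  s[15] = 4,  s[16] = 4,  s[17] = 7,  s[18] = 19,  s[19] = 13,  s[20] = 4,  s[21] = 13,  s[22] = 1,  s[23] = 1.
The sequence repeats with period 21.
(6134 - 1) mod 21 = 1, so s[6134] = s[2] = 1.

1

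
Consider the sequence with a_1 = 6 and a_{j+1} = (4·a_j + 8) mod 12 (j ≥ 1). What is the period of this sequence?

a_1 = 6,  a_2 = 8,  a_3 = 4,  a_4 = 0,  a_5 = 8.
Since a_5 = a_2 = 8, the sequence is eventually periodic: after a pre-period of length 1 it cycles with period 3.

3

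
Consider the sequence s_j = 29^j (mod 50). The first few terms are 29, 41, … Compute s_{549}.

19

Listing terms: s_1 = 29, s_2 = 41, s_3 = 39, s_4 = 31, s_5 = 49, s_6 = 21, s_7 = 9, s_8 = 11, s_9 = 19, s_{10} = 1, s_{11} = 29.
Since s_{11} = s_1 = 29, the sequence is periodic with period 10.
So s_{549} = s_{1 + ((549-1) mod 10)} = s_9 = 19.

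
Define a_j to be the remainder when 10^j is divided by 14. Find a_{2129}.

12

We have a_1 = 10,  a_2 = 2,  a_3 = 6,  a_4 = 4,  a_5 = 12,  a_6 = 8,  a_7 = 10.
Since a_7 = a_1 = 10, the sequence is periodic with period 6.
So a_{2129} = a_{1 + ((2129-1) mod 6)} = a_5 = 12.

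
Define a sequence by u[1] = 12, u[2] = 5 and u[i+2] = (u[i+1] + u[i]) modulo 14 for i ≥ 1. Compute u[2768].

7

We have u[1] = 12, u[2] = 5, u[3] = 3, u[4] = 8, u[5] = 11, u[6] = 5, u[7] = 2, u[8] = 7, u[9] = 9, u[10] = 2, u[11] = 11, u[12] = 13, u[13] = 10, u[14] = 9, u[15] = 5, u[16] = 0, u[17] = 5, u[18] = 5, u[19] = 10, u[20] = 1, u[21] = 11, u[22] = 12, u[23] = 9, u[24] = 7, u[25] = 2, u[26] = 9, u[27] = 11, u[28] = 6, u[29] = 3, u[30] = 9, u[31] = 12, u[32] = 7, u[33] = 5, u[34] = 12, u[35] = 3, u[36] = 1, u[37] = 4, u[38] = 5, u[39] = 9, u[40] = 0, u[41] = 9, u[42] = 9, u[43] = 4, u[44] = 13, u[45] = 3, u[46] = 2, u[47] = 5, u[48] = 7, u[49] = 12, u[50] = 5.
Since (u[49], u[50]) = (u[1], u[2]) = (12, 5) (two consecutive terms determine the rest), the sequence is periodic with period 48.
So u[2768] = u[1 + ((2768-1) mod 48)] = u[32] = 7.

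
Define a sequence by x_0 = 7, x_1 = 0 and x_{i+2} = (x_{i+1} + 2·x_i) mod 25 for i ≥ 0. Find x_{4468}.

We have x_0 = 7, x_1 = 0, x_2 = 14, x_3 = 14, x_4 = 17, x_5 = 20, x_6 = 4, x_7 = 19, x_8 = 2, x_9 = 15, x_{10} = 19, x_{11} = 24, x_{12} = 12, x_{13} = 10, x_{14} = 9, x_{15} = 4, x_{16} = 22, x_{17} = 5, x_{18} = 24, x_{19} = 9, x_{20} = 7, x_{21} = 0.
Since (x_{20}, x_{21}) = (x_0, x_1) = (7, 0) (two consecutive terms determine the rest), the sequence is periodic with period 20.
So x_{4468} = x_{0 + ((4468-0) mod 20)} = x_8 = 2.

2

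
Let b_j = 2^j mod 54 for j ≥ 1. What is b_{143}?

We have b_1 = 2; b_2 = 4; b_3 = 8; b_4 = 16; b_5 = 32; b_6 = 10; b_7 = 20; b_8 = 40; b_9 = 26; b_{10} = 52; b_{11} = 50; b_{12} = 46; b_{13} = 38; b_{14} = 22; b_{15} = 44; b_{16} = 34; b_{17} = 14; b_{18} = 28; b_{19} = 2.
Since b_{19} = b_1 = 2, the sequence is periodic with period 18.
So b_{143} = b_{1 + ((143-1) mod 18)} = b_{17} = 14.

14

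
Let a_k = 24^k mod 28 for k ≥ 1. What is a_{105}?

20

Listing terms: a_1 = 24; a_2 = 16; a_3 = 20; a_4 = 4; a_5 = 12; a_6 = 8; a_7 = 24.
The sequence repeats with period 6.
(105 - 1) mod 6 = 2, so a_{105} = a_3 = 20.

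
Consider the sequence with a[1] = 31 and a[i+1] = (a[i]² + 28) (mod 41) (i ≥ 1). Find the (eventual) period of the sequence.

4

Listing terms: a[1] = 31,  a[2] = 5,  a[3] = 12,  a[4] = 8,  a[5] = 10,  a[6] = 5.
Since a[6] = a[2] = 5, the sequence is eventually periodic: after a pre-period of length 1 it cycles with period 4.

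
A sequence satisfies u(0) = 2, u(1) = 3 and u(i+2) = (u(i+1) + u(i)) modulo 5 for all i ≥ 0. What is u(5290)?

Computing terms: u(0) = 2,  u(1) = 3,  u(2) = 0,  u(3) = 3,  u(4) = 3,  u(5) = 1,  u(6) = 4,  u(7) = 0,  u(8) = 4,  u(9) = 4,  u(10) = 3,  u(11) = 2,  u(12) = 0,  u(13) = 2,  u(14) = 2,  u(15) = 4,  u(16) = 1,  u(17) = 0,  u(18) = 1,  u(19) = 1,  u(20) = 2,  u(21) = 3.
Since (u(20), u(21)) = (u(0), u(1)) = (2, 3) (two consecutive terms determine the rest), the sequence is periodic with period 20.
So u(5290) = u(0 + ((5290-0) mod 20)) = u(10) = 3.

3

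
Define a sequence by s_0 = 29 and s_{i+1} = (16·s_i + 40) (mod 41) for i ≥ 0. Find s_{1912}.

We have s_0 = 29, s_1 = 12, s_2 = 27, s_3 = 21, s_4 = 7, s_5 = 29.
Since s_5 = s_0 = 29, the sequence is periodic with period 5.
(1912 - 0) mod 5 = 2, so s_{1912} = s_2 = 27.

27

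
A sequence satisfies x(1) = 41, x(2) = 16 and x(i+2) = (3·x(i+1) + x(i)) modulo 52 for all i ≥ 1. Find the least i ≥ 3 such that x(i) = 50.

11

Computing terms: x(1) = 41,  x(2) = 16,  x(3) = 37,  x(4) = 23,  x(5) = 2,  x(6) = 29,  x(7) = 37,  x(8) = 36,  x(9) = 41,  x(10) = 3,  x(11) = 50,  x(12) = 49,  x(13) = 41,  x(14) = 16.
The sequence repeats with period 12.
The value 50 first appears (with i ≥ 3) at x(11).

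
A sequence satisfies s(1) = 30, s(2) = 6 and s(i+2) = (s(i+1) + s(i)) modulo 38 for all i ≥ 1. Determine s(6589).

Computing terms: s(1) = 30,  s(2) = 6,  s(3) = 36,  s(4) = 4,  s(5) = 2,  s(6) = 6,  s(7) = 8,  s(8) = 14,  s(9) = 22,  s(10) = 36,  s(11) = 20,  s(12) = 18,  s(13) = 0,  s(14) = 18,  s(15) = 18,  s(16) = 36,  s(17) = 16,  s(18) = 14,  s(19) = 30,  s(20) = 6.
The sequence repeats with period 18.
(6589 - 1) mod 18 = 0, so s(6589) = s(1) = 30.

30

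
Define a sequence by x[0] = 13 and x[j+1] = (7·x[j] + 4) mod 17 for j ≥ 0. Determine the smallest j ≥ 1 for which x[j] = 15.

Listing terms: x[0] = 13, x[1] = 10, x[2] = 6, x[3] = 12, x[4] = 3, x[5] = 8, x[6] = 9, x[7] = 16, x[8] = 14, x[9] = 0, x[10] = 4, x[11] = 15, x[12] = 7, x[13] = 2, x[14] = 1, x[15] = 11, x[16] = 13.
The sequence repeats with period 16.
The value 15 first appears (with j ≥ 1) at x[11].

11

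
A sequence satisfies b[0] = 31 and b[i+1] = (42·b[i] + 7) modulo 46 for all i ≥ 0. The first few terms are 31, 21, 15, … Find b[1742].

Computing terms: b[0] = 31,  b[1] = 21,  b[2] = 15,  b[3] = 39,  b[4] = 35,  b[5] = 5,  b[6] = 33,  b[7] = 13,  b[8] = 1,  b[9] = 3,  b[10] = 41,  b[11] = 27,  b[12] = 37,  b[13] = 43,  b[14] = 19,  b[15] = 23,  b[16] = 7,  b[17] = 25,  b[18] = 45,  b[19] = 11,  b[20] = 9,  b[21] = 17,  b[22] = 31.
Since b[22] = b[0] = 31, the sequence is periodic with period 22.
So b[1742] = b[0 + ((1742-0) mod 22)] = b[4] = 35.

35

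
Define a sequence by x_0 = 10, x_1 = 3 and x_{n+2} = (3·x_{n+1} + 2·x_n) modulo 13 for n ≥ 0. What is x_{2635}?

5

We have x_0 = 10; x_1 = 3; x_2 = 3; x_3 = 2; x_4 = 12; x_5 = 1; x_6 = 1; x_7 = 5; x_8 = 4; x_9 = 9; x_{10} = 9; x_{11} = 6; x_{12} = 10; x_{13} = 3.
Since (x_{12}, x_{13}) = (x_0, x_1) = (10, 3) (two consecutive terms determine the rest), the sequence is periodic with period 12.
So x_{2635} = x_{0 + ((2635-0) mod 12)} = x_7 = 5.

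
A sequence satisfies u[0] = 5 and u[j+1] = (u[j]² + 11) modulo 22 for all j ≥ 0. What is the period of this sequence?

4

Computing terms: u[0] = 5, u[1] = 14, u[2] = 9, u[3] = 4, u[4] = 5.
The sequence repeats with period 4.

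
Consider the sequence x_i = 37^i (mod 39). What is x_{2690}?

x_0 = 1; x_1 = 37; x_2 = 4; x_3 = 31; x_4 = 16; x_5 = 7; x_6 = 25; x_7 = 28; x_8 = 22; x_9 = 34; x_{10} = 10; x_{11} = 19; x_{12} = 1.
Since x_{12} = x_0 = 1, the sequence is periodic with period 12.
So x_{2690} = x_{0 + ((2690-0) mod 12)} = x_2 = 4.

4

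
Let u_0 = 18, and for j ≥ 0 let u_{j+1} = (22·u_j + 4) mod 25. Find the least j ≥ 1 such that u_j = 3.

u_0 = 18; u_1 = 0; u_2 = 4; u_3 = 17; u_4 = 3; u_5 = 20; u_6 = 19; u_7 = 22; u_8 = 13; u_9 = 15; u_{10} = 9; u_{11} = 2; u_{12} = 23; u_{13} = 10; u_{14} = 24; u_{15} = 7; u_{16} = 8; u_{17} = 5; u_{18} = 14; u_{19} = 12; u_{20} = 18.
The sequence repeats with period 20.
The value 3 first appears (with j ≥ 1) at u_4.

4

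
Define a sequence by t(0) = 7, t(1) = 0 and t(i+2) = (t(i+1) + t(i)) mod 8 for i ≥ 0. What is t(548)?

t(0) = 7; t(1) = 0; t(2) = 7; t(3) = 7; t(4) = 6; t(5) = 5; t(6) = 3; t(7) = 0; t(8) = 3; t(9) = 3; t(10) = 6; t(11) = 1; t(12) = 7; t(13) = 0.
The sequence repeats with period 12.
So t(548) = t(0 + ((548-0) mod 12)) = t(8) = 3.

3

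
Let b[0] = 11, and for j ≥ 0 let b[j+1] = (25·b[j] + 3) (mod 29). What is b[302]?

17

b[0] = 11, b[1] = 17, b[2] = 22, b[3] = 2, b[4] = 24, b[5] = 23, b[6] = 27, b[7] = 11.
Since b[7] = b[0] = 11, the sequence is periodic with period 7.
(302 - 0) mod 7 = 1, so b[302] = b[1] = 17.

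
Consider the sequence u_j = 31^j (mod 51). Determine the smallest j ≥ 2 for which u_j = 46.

u_1 = 31; u_2 = 43; u_3 = 7; u_4 = 13; u_5 = 46; u_6 = 49; u_7 = 40; u_8 = 16; u_9 = 37; u_{10} = 25; u_{11} = 10; u_{12} = 4; u_{13} = 22; u_{14} = 19; u_{15} = 28; u_{16} = 1; u_{17} = 31.
Since u_{17} = u_1 = 31, the sequence is periodic with period 16.
The value 46 first appears (with j ≥ 2) at u_5.

5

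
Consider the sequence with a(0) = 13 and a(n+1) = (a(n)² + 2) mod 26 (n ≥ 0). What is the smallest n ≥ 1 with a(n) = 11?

We have a(0) = 13,  a(1) = 15,  a(2) = 19,  a(3) = 25,  a(4) = 3,  a(5) = 11,  a(6) = 19.
Since a(6) = a(2) = 19, the sequence is eventually periodic: after a pre-period of length 2 it cycles with period 4.
The value 11 first appears (with n ≥ 1) at a(5).

5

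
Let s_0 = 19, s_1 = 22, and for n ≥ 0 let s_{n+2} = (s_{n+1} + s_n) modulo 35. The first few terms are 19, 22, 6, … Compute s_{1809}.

22

s_0 = 19, s_1 = 22, s_2 = 6, s_3 = 28, s_4 = 34, s_5 = 27, s_6 = 26, s_7 = 18, s_8 = 9, s_9 = 27, s_{10} = 1, s_{11} = 28, s_{12} = 29, s_{13} = 22, s_{14} = 16, s_{15} = 3, s_{16} = 19, s_{17} = 22.
The sequence repeats with period 16.
So s_{1809} = s_{0 + ((1809-0) mod 16)} = s_1 = 22.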